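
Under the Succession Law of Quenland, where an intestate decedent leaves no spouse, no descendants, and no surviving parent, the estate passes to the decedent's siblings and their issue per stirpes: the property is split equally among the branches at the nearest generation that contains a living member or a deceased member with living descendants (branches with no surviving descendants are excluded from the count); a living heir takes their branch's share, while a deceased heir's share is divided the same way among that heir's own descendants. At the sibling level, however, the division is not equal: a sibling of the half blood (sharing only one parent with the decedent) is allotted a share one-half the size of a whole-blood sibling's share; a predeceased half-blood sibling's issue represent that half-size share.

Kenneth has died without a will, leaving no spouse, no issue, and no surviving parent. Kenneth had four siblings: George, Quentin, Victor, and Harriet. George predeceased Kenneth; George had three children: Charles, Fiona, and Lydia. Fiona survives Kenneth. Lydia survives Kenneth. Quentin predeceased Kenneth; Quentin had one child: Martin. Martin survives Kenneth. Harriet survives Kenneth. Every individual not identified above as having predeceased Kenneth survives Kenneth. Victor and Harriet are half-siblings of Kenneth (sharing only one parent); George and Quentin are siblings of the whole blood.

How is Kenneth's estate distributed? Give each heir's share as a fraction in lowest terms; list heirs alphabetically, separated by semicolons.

Charles 1/9; Fiona 1/9; Harriet 1/6; Lydia 1/9; Martin 1/3; Victor 1/6

No spouse, descendants, or parent survives, so the estate passes to Kenneth's siblings per stirpes.
Half-blood siblings count for one-half the weight of whole-blood siblings at the initial division.
Dividing 1 in proportion to weights (total weight 3): George (weight 1) → 1/3; Quentin (weight 1) → 1/3; Victor (weight 1/2) → 1/6; Harriet (weight 1/2) → 1/6.
George predeceased; the 1/3 allotted to George's branch passes to George's issue by representation.
The 1/3 is divided into 3 equal shares of 1/9 among Charles, Fiona, Lydia.
Charles is living and takes 1/9.
Fiona is living and takes 1/9.
Lydia is living and takes 1/9.
Quentin predeceased; the 1/3 allotted to Quentin's branch passes to Quentin's issue by representation.
Martin is the sole taker at this level and receives the full 1/3.
Victor is living and takes 1/6.
Harriet is living and takes 1/6.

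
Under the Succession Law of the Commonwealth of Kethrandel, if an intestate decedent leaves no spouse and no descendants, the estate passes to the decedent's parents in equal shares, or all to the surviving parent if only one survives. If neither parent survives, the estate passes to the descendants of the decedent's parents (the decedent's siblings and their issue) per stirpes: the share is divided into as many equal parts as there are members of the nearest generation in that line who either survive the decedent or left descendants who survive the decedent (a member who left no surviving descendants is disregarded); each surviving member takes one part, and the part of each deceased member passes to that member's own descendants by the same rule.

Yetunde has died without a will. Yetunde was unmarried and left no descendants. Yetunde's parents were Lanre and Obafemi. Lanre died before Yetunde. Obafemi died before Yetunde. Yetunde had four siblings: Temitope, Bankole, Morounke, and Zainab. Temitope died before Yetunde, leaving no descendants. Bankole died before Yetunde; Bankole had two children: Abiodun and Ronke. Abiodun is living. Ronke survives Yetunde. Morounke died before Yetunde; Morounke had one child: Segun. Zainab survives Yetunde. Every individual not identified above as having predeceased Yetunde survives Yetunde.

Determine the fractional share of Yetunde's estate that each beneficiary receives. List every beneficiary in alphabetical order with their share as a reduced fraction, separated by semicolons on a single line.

Neither parent survives and there are no descendants, so the estate passes to Yetunde's siblings and their issue per stirpes.
Temitope left no surviving issue, so that branch lapses and is disregarded.
The estate is divided into 3 equal shares of 1/3 among Bankole, Morounke, Zainab.
Bankole predeceased; the 1/3 allotted to Bankole's branch passes to Bankole's issue by representation.
The 1/3 is divided into 2 equal shares of 1/6 among Abiodun, Ronke.
Abiodun is living and takes 1/6.
Ronke is living and takes 1/6.
Morounke predeceased; the 1/3 allotted to Morounke's branch passes to Morounke's issue by representation.
Segun is the sole taker at this level and receives the full 1/3.
Zainab is living and takes 1/3.

Abiodun 1/6; Ronke 1/6; Segun 1/3; Zainab 1/3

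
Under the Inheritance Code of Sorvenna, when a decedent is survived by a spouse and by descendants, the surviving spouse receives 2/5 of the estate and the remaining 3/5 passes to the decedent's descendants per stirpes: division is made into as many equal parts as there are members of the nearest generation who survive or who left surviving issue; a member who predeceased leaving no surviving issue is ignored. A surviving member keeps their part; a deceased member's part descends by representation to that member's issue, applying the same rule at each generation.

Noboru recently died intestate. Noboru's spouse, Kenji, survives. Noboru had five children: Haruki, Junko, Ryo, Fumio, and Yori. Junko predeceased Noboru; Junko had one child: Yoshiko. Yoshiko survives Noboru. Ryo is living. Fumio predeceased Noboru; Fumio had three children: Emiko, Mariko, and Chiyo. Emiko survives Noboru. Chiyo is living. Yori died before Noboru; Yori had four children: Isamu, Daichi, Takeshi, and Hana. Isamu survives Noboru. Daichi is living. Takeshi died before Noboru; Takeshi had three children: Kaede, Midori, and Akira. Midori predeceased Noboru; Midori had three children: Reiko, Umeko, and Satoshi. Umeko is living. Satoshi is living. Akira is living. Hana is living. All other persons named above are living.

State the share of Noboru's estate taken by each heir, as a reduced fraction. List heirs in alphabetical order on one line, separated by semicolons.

Akira 1/100; Chiyo 1/25; Daichi 3/100; Emiko 1/25; Hana 3/100; Haruki 3/25; Isamu 3/100; Kaede 1/100; Kenji 2/5; Mariko 1/25; Reiko 1/300; Ryo 3/25; Satoshi 1/300; Umeko 1/300; Yoshiko 3/25

Kenji, as surviving spouse, takes 2/5.
The remaining 3/5 passes to Noboru's descendants per stirpes.
The 3/5 is divided into 5 equal shares of 3/25 among Haruki, Junko, Ryo, Fumio, Yori.
Haruki is living and takes 3/25.
Junko predeceased; the 3/25 allotted to Junko's branch passes to Junko's issue by representation.
Yoshiko is the sole taker at this level and receives the full 3/25.
Ryo is living and takes 3/25.
Fumio predeceased; the 3/25 allotted to Fumio's branch passes to Fumio's issue by representation.
The 3/25 is divided into 3 equal shares of 1/25 among Emiko, Mariko, Chiyo.
Emiko is living and takes 1/25.
Mariko is living and takes 1/25.
Chiyo is living and takes 1/25.
Yori predeceased; the 3/25 allotted to Yori's branch passes to Yori's issue by representation.
The 3/25 is divided into 4 equal shares of 3/100 among Isamu, Daichi, Takeshi, Hana.
Isamu is living and takes 3/100.
Daichi is living and takes 3/100.
Takeshi predeceased; the 3/100 allotted to Takeshi's branch passes to Takeshi's issue by representation.
The 3/100 is divided into 3 equal shares of 1/100 among Kaede, Midori, Akira.
Kaede is living and takes 1/100.
Midori predeceased; the 1/100 allotted to Midori's branch passes to Midori's issue by representation.
The 1/100 is divided into 3 equal shares of 1/300 among Reiko, Umeko, Satoshi.
Reiko is living and takes 1/300.
Umeko is living and takes 1/300.
Satoshi is living and takes 1/300.
Akira is living and takes 1/100.
Hana is living and takes 3/100.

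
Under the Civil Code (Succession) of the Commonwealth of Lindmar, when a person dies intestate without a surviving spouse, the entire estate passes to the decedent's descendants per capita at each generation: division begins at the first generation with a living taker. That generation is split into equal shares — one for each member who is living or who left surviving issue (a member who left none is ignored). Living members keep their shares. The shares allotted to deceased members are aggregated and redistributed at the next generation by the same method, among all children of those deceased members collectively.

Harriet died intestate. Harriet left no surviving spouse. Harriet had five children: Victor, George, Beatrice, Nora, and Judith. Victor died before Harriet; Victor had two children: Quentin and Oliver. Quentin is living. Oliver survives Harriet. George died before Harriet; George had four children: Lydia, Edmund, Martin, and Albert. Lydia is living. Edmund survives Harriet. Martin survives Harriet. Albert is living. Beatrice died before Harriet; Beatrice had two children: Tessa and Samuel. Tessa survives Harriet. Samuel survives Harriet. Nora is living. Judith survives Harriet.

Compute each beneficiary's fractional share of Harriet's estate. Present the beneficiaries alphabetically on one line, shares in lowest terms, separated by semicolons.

Albert 3/40; Edmund 3/40; Judith 1/5; Lydia 3/40; Martin 3/40; Nora 1/5; Oliver 3/40; Quentin 3/40; Samuel 3/40; Tessa 3/40

There is no surviving spouse, so the entire estate passes to Harriet's descendants per capita at each generation.
At generation 1 (Victor, George, Beatrice, Nora, Judith) there are 5 shares of (1)/5 = 1/5 each.
Living: Nora and Judith — each takes 1/5.
Deceased: Victor, George, and Beatrice. Their combined 3/5 is pooled and carried to generation 2.
At generation 2 (Quentin, Oliver, Lydia, Edmund, Martin, Albert, Tessa, Samuel) there are 8 shares of (3/5)/8 = 3/40 each.
Living: Quentin, Oliver, Lydia, Edmund, Martin, Albert, Tessa, and Samuel — each takes 3/40.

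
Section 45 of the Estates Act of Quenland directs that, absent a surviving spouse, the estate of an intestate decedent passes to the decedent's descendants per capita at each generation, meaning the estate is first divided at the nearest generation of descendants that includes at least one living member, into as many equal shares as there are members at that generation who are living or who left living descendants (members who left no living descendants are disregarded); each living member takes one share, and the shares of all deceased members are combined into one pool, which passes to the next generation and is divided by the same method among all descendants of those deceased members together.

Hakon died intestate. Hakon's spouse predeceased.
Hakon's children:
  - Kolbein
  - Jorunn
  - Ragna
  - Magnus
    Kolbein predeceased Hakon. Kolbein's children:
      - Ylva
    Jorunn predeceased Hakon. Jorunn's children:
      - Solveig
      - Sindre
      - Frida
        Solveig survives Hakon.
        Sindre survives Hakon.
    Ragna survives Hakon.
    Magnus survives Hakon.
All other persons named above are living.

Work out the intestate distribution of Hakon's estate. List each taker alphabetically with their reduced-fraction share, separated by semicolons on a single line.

There is no surviving spouse, so the entire estate passes to Hakon's descendants per capita at each generation.
At generation 1 (Kolbein, Jorunn, Ragna, Magnus) there are 4 shares of (1)/4 = 1/4 each.
Living: Ragna and Magnus — each takes 1/4.
Deceased: Kolbein and Jorunn. Their combined 1/2 is pooled and carried to generation 2.
At generation 2 (Ylva, Solveig, Sindre, Frida) there are 4 shares of (1/2)/4 = 1/8 each.
Living: Ylva, Solveig, Sindre, and Frida — each takes 1/8.

Frida 1/8; Magnus 1/4; Ragna 1/4; Sindre 1/8; Solveig 1/8; Ylva 1/8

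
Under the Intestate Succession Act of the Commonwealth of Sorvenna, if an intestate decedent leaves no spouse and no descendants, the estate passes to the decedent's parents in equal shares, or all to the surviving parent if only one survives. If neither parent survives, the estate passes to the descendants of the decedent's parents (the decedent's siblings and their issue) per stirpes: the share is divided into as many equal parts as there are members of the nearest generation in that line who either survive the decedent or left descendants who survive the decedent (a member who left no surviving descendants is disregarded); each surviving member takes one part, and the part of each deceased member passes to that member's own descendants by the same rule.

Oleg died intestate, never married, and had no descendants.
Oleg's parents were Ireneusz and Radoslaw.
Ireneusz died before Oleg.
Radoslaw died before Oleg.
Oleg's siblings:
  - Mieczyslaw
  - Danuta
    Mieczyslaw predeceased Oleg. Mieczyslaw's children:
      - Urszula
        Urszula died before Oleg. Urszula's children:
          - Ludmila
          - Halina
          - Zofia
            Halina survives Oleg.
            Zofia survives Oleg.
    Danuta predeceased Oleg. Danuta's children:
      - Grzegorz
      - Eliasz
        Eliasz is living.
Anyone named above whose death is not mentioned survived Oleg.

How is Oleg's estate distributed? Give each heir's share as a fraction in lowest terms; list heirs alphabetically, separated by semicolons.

Eliasz 1/4; Grzegorz 1/4; Halina 1/6; Ludmila 1/6; Zofia 1/6

Neither parent survives and there are no descendants, so the estate passes to Oleg's siblings and their issue per stirpes.
The estate is divided into 2 equal shares of 1/2 among Mieczyslaw, Danuta.
Mieczyslaw predeceased; the 1/2 allotted to Mieczyslaw's branch passes to Mieczyslaw's issue by representation.
Urszula's line is the sole branch at this level, so the full 1/2 passes to Urszula's issue by representation.
The 1/2 is divided into 3 equal shares of 1/6 among Ludmila, Halina, Zofia.
Ludmila is living and takes 1/6.
Halina is living and takes 1/6.
Zofia is living and takes 1/6.
Danuta predeceased; the 1/2 allotted to Danuta's branch passes to Danuta's issue by representation.
The 1/2 is divided into 2 equal shares of 1/4 among Grzegorz, Eliasz.
Grzegorz is living and takes 1/4.
Eliasz is living and takes 1/4.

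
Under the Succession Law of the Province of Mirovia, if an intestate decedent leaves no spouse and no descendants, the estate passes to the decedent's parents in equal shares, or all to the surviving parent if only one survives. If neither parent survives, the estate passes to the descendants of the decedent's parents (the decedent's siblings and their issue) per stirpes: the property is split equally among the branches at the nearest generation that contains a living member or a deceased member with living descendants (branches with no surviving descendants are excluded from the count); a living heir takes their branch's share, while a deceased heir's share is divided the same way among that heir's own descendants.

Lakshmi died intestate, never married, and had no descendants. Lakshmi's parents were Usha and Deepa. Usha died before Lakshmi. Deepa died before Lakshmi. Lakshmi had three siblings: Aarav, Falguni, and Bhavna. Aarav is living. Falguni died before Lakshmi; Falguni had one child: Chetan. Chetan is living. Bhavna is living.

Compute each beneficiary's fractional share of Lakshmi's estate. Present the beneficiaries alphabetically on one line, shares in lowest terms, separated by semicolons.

Aarav 1/3; Bhavna 1/3; Chetan 1/3

Neither parent survives and there are no descendants, so the estate passes to Lakshmi's siblings and their issue per stirpes.
The estate is divided into 3 equal shares of 1/3 among Aarav, Falguni, Bhavna.
Aarav is living and takes 1/3.
Falguni predeceased; the 1/3 allotted to Falguni's branch passes to Falguni's issue by representation.
Chetan is the sole taker at this level and receives the full 1/3.
Bhavna is living and takes 1/3.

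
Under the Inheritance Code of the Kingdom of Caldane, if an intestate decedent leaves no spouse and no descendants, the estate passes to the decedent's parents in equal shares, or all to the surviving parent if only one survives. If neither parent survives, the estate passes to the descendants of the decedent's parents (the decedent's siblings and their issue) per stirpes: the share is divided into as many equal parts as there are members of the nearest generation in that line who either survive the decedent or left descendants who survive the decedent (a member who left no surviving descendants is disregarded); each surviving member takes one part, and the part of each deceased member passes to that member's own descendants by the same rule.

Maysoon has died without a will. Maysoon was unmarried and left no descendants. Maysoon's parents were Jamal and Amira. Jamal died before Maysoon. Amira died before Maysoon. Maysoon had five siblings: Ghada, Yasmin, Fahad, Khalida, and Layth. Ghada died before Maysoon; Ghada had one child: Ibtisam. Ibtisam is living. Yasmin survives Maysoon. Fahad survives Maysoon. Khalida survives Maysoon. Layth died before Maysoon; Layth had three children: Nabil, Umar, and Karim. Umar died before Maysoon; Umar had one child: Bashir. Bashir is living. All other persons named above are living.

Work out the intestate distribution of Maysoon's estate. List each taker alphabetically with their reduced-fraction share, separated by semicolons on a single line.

Bashir 1/15; Fahad 1/5; Ibtisam 1/5; Karim 1/15; Khalida 1/5; Nabil 1/15; Yasmin 1/5

Neither parent survives and there are no descendants, so the estate passes to Maysoon's siblings and their issue per stirpes.
The estate is divided into 5 equal shares of 1/5 among Ghada, Yasmin, Fahad, Khalida, Layth.
Ghada predeceased; the 1/5 allotted to Ghada's branch passes to Ghada's issue by representation.
Ibtisam is the sole taker at this level and receives the full 1/5.
Yasmin is living and takes 1/5.
Fahad is living and takes 1/5.
Khalida is living and takes 1/5.
Layth predeceased; the 1/5 allotted to Layth's branch passes to Layth's issue by representation.
The 1/5 is divided into 3 equal shares of 1/15 among Nabil, Umar, Karim.
Nabil is living and takes 1/15.
Umar predeceased; the 1/15 allotted to Umar's branch passes to Umar's issue by representation.
Bashir is the sole taker at this level and receives the full 1/15.
Karim is living and takes 1/15.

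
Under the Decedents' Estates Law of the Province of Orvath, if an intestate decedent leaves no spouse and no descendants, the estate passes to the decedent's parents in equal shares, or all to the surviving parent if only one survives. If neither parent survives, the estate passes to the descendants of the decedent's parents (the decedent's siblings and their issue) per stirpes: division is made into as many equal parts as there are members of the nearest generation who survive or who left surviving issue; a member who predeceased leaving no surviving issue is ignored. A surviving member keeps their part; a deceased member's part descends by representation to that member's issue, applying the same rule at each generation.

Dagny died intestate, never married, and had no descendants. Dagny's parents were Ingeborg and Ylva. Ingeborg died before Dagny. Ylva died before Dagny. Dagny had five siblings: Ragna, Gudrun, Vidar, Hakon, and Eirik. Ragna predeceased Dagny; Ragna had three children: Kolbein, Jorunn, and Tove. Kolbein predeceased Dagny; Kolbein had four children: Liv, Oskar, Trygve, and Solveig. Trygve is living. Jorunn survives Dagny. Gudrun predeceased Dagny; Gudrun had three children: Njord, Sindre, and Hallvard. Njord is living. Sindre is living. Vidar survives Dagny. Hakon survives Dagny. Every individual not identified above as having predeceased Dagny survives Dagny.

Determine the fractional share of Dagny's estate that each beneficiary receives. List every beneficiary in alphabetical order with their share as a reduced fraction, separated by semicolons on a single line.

Neither parent survives and there are no descendants, so the estate passes to Dagny's siblings and their issue per stirpes.
The estate is divided into 5 equal shares of 1/5 among Ragna, Gudrun, Vidar, Hakon, Eirik.
Ragna predeceased; the 1/5 allotted to Ragna's branch passes to Ragna's issue by representation.
The 1/5 is divided into 3 equal shares of 1/15 among Kolbein, Jorunn, Tove.
Kolbein predeceased; the 1/15 allotted to Kolbein's branch passes to Kolbein's issue by representation.
The 1/15 is divided into 4 equal shares of 1/60 among Liv, Oskar, Trygve, Solveig.
Liv is living and takes 1/60.
Oskar is living and takes 1/60.
Trygve is living and takes 1/60.
Solveig is living and takes 1/60.
Jorunn is living and takes 1/15.
Tove is living and takes 1/15.
Gudrun predeceased; the 1/5 allotted to Gudrun's branch passes to Gudrun's issue by representation.
The 1/5 is divided into 3 equal shares of 1/15 among Njord, Sindre, Hallvard.
Njord is living and takes 1/15.
Sindre is living and takes 1/15.
Hallvard is living and takes 1/15.
Vidar is living and takes 1/5.
Hakon is living and takes 1/5.
Eirik is living and takes 1/5.

Eirik 1/5; Hakon 1/5; Hallvard 1/15; Jorunn 1/15; Liv 1/60; Njord 1/15; Oskar 1/60; Sindre 1/15; Solveig 1/60; Tove 1/15; Trygve 1/60; Vidar 1/5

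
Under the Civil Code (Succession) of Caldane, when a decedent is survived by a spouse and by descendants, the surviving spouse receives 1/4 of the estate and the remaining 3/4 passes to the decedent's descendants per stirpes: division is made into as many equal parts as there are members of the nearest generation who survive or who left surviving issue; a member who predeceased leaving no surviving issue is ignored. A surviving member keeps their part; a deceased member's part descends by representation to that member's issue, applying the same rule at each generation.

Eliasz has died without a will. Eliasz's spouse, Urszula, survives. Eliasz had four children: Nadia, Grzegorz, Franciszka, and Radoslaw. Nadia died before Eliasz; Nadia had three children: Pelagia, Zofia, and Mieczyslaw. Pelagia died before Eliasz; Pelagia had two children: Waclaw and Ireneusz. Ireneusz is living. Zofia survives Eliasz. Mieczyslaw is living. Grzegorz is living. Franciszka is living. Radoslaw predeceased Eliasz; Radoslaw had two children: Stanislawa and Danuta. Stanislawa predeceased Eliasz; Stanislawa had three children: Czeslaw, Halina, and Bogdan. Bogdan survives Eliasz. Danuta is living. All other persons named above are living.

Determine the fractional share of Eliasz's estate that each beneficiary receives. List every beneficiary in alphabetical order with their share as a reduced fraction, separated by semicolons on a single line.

Urszula, as surviving spouse, takes 1/4.
The remaining 3/4 passes to Eliasz's descendants per stirpes.
The 3/4 is divided into 4 equal shares of 3/16 among Nadia, Grzegorz, Franciszka, Radoslaw.
Nadia predeceased; the 3/16 allotted to Nadia's branch passes to Nadia's issue by representation.
The 3/16 is divided into 3 equal shares of 1/16 among Pelagia, Zofia, Mieczyslaw.
Pelagia predeceased; the 1/16 allotted to Pelagia's branch passes to Pelagia's issue by representation.
The 1/16 is divided into 2 equal shares of 1/32 among Waclaw, Ireneusz.
Waclaw is living and takes 1/32.
Ireneusz is living and takes 1/32.
Zofia is living and takes 1/16.
Mieczyslaw is living and takes 1/16.
Grzegorz is living and takes 3/16.
Franciszka is living and takes 3/16.
Radoslaw predeceased; the 3/16 allotted to Radoslaw's branch passes to Radoslaw's issue by representation.
The 3/16 is divided into 2 equal shares of 3/32 among Stanislawa, Danuta.
Stanislawa predeceased; the 3/32 allotted to Stanislawa's branch passes to Stanislawa's issue by representation.
The 3/32 is divided into 3 equal shares of 1/32 among Czeslaw, Halina, Bogdan.
Czeslaw is living and takes 1/32.
Halina is living and takes 1/32.
Bogdan is living and takes 1/32.
Danuta is living and takes 3/32.

Bogdan 1/32; Czeslaw 1/32; Danuta 3/32; Franciszka 3/16; Grzegorz 3/16; Halina 1/32; Ireneusz 1/32; Mieczyslaw 1/16; Urszula 1/4; Waclaw 1/32; Zofia 1/16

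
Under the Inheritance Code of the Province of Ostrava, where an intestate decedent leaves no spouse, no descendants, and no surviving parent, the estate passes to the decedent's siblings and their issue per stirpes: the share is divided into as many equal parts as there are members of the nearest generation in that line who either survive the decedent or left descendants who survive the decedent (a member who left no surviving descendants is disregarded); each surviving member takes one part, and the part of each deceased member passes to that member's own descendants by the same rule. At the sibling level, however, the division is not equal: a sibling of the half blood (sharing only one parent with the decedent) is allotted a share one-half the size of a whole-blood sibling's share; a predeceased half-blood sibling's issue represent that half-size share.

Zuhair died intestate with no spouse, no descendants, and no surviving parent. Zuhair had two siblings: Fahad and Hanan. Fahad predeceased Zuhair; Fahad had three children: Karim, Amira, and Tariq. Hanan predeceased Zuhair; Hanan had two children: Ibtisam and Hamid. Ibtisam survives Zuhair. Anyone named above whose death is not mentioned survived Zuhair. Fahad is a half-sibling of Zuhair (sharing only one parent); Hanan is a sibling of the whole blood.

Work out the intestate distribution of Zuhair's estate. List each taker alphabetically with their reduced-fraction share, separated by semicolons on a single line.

Amira 1/9; Hamid 1/3; Ibtisam 1/3; Karim 1/9; Tariq 1/9

No spouse, descendants, or parent survives, so the estate passes to Zuhair's siblings per stirpes.
Half-blood siblings count for one-half the weight of whole-blood siblings at the initial division.
Dividing 1 in proportion to weights (total weight 3/2): Fahad (weight 1/2) → 1/3; Hanan (weight 1) → 2/3.
Fahad predeceased; the 1/3 allotted to Fahad's branch passes to Fahad's issue by representation.
The 1/3 is divided into 3 equal shares of 1/9 among Karim, Amira, Tariq.
Karim is living and takes 1/9.
Amira is living and takes 1/9.
Tariq is living and takes 1/9.
Hanan predeceased; the 2/3 allotted to Hanan's branch passes to Hanan's issue by representation.
The 2/3 is divided into 2 equal shares of 1/3 among Ibtisam, Hamid.
Ibtisam is living and takes 1/3.
Hamid is living and takes 1/3.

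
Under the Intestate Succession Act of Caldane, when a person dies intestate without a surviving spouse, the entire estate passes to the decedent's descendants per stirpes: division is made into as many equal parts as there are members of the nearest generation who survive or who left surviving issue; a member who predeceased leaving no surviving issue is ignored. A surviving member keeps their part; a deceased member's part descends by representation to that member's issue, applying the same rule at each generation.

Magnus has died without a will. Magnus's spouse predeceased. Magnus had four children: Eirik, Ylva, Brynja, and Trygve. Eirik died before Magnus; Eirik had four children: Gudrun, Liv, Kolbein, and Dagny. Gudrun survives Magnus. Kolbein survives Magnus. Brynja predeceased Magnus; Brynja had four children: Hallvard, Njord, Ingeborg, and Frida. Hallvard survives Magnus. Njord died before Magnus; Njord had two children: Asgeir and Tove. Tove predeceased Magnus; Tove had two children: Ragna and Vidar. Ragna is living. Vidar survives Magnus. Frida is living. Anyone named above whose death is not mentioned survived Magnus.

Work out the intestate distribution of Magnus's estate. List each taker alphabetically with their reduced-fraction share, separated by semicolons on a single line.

There is no surviving spouse, so the entire estate passes to Magnus's descendants per stirpes.
The estate is divided into 4 equal shares of 1/4 among Eirik, Ylva, Brynja, Trygve.
Eirik predeceased; the 1/4 allotted to Eirik's branch passes to Eirik's issue by representation.
The 1/4 is divided into 4 equal shares of 1/16 among Gudrun, Liv, Kolbein, Dagny.
Gudrun is living and takes 1/16.
Liv is living and takes 1/16.
Kolbein is living and takes 1/16.
Dagny is living and takes 1/16.
Ylva is living and takes 1/4.
Brynja predeceased; the 1/4 allotted to Brynja's branch passes to Brynja's issue by representation.
The 1/4 is divided into 4 equal shares of 1/16 among Hallvard, Njord, Ingeborg, Frida.
Hallvard is living and takes 1/16.
Njord predeceased; the 1/16 allotted to Njord's branch passes to Njord's issue by representation.
The 1/16 is divided into 2 equal shares of 1/32 among Asgeir, Tove.
Asgeir is living and takes 1/32.
Tove predeceased; the 1/32 allotted to Tove's branch passes to Tove's issue by representation.
The 1/32 is divided into 2 equal shares of 1/64 among Ragna, Vidar.
Ragna is living and takes 1/64.
Vidar is living and takes 1/64.
Ingeborg is living and takes 1/16.
Frida is living and takes 1/16.
Trygve is living and takes 1/4.

Asgeir 1/32; Dagny 1/16; Frida 1/16; Gudrun 1/16; Hallvard 1/16; Ingeborg 1/16; Kolbein 1/16; Liv 1/16; Ragna 1/64; Trygve 1/4; Vidar 1/64; Ylva 1/4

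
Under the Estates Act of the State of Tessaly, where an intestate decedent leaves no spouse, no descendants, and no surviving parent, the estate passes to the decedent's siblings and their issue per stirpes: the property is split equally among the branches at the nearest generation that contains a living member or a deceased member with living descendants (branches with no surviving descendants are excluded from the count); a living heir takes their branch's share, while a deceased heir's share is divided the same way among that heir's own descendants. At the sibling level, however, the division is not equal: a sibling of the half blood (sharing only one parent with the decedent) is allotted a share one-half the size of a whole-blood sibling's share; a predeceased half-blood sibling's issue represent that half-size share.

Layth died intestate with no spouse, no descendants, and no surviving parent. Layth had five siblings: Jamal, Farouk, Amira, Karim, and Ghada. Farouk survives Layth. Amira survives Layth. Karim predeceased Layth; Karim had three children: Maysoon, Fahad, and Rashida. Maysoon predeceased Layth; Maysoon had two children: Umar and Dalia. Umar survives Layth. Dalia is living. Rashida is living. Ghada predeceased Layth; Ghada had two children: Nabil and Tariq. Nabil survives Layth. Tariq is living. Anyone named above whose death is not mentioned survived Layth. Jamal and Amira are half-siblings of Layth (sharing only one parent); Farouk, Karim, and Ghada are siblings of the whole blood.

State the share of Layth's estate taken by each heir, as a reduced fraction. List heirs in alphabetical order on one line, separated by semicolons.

Amira 1/8; Dalia 1/24; Fahad 1/12; Farouk 1/4; Jamal 1/8; Nabil 1/8; Rashida 1/12; Tariq 1/8; Umar 1/24

No spouse, descendants, or parent survives, so the estate passes to Layth's siblings per stirpes.
Half-blood siblings count for one-half the weight of whole-blood siblings at the initial division.
Dividing 1 in proportion to weights (total weight 4): Jamal (weight 1/2) → 1/8; Farouk (weight 1) → 1/4; Amira (weight 1/2) → 1/8; Karim (weight 1) → 1/4; Ghada (weight 1) → 1/4.
Jamal is living and takes 1/8.
Farouk is living and takes 1/4.
Amira is living and takes 1/8.
Karim predeceased; the 1/4 allotted to Karim's branch passes to Karim's issue by representation.
The 1/4 is divided into 3 equal shares of 1/12 among Maysoon, Fahad, Rashida.
Maysoon predeceased; the 1/12 allotted to Maysoon's branch passes to Maysoon's issue by representation.
The 1/12 is divided into 2 equal shares of 1/24 among Umar, Dalia.
Umar is living and takes 1/24.
Dalia is living and takes 1/24.
Fahad is living and takes 1/12.
Rashida is living and takes 1/12.
Ghada predeceased; the 1/4 allotted to Ghada's branch passes to Ghada's issue by representation.
The 1/4 is divided into 2 equal shares of 1/8 among Nabil, Tariq.
Nabil is living and takes 1/8.
Tariq is living and takes 1/8.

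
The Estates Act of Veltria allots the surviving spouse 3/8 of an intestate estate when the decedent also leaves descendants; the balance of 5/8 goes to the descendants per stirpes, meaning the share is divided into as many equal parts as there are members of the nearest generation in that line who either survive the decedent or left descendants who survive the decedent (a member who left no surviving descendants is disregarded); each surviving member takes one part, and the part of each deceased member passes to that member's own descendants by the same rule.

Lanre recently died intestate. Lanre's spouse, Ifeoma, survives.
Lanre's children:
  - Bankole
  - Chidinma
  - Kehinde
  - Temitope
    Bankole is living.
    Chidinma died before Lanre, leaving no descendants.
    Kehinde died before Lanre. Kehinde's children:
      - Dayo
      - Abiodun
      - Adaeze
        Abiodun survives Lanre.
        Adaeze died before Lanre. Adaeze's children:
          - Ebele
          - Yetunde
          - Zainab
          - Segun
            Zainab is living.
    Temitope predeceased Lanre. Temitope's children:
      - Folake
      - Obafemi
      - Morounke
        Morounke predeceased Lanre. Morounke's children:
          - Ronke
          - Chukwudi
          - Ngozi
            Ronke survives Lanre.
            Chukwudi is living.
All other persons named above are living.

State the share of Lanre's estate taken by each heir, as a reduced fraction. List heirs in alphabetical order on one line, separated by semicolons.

Abiodun 5/72; Bankole 5/24; Chukwudi 5/216; Dayo 5/72; Ebele 5/288; Folake 5/72; Ifeoma 3/8; Ngozi 5/216; Obafemi 5/72; Ronke 5/216; Segun 5/288; Yetunde 5/288; Zainab 5/288

Ifeoma, as surviving spouse, takes 3/8.
The remaining 5/8 passes to Lanre's descendants per stirpes.
Chidinma left no surviving issue, so that branch lapses and is disregarded.
The 5/8 is divided into 3 equal shares of 5/24 among Bankole, Kehinde, Temitope.
Bankole is living and takes 5/24.
Kehinde predeceased; the 5/24 allotted to Kehinde's branch passes to Kehinde's issue by representation.
The 5/24 is divided into 3 equal shares of 5/72 among Dayo, Abiodun, Adaeze.
Dayo is living and takes 5/72.
Abiodun is living and takes 5/72.
Adaeze predeceased; the 5/72 allotted to Adaeze's branch passes to Adaeze's issue by representation.
The 5/72 is divided into 4 equal shares of 5/288 among Ebele, Yetunde, Zainab, Segun.
Ebele is living and takes 5/288.
Yetunde is living and takes 5/288.
Zainab is living and takes 5/288.
Segun is living and takes 5/288.
Temitope predeceased; the 5/24 allotted to Temitope's branch passes to Temitope's issue by representation.
The 5/24 is divided into 3 equal shares of 5/72 among Folake, Obafemi, Morounke.
Folake is living and takes 5/72.
Obafemi is living and takes 5/72.
Morounke predeceased; the 5/72 allotted to Morounke's branch passes to Morounke's issue by representation.
The 5/72 is divided into 3 equal shares of 5/216 among Ronke, Chukwudi, Ngozi.
Ronke is living and takes 5/216.
Chukwudi is living and takes 5/216.
Ngozi is living and takes 5/216.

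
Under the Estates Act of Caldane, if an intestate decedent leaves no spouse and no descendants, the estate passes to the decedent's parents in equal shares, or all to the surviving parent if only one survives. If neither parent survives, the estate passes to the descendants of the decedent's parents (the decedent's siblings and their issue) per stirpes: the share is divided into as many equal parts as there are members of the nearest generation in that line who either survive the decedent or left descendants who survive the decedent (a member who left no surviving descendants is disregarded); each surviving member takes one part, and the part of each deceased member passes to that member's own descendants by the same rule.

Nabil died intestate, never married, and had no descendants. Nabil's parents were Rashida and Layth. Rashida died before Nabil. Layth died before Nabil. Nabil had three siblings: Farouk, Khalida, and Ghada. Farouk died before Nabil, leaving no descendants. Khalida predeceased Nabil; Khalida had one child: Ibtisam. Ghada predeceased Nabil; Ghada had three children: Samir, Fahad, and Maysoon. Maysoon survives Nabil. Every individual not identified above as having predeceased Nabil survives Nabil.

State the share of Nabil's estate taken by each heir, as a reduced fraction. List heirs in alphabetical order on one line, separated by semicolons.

Fahad 1/6; Ibtisam 1/2; Maysoon 1/6; Samir 1/6

Neither parent survives and there are no descendants, so the estate passes to Nabil's siblings and their issue per stirpes.
Farouk left no surviving issue, so that branch lapses and is disregarded.
The estate is divided into 2 equal shares of 1/2 among Khalida, Ghada.
Khalida predeceased; the 1/2 allotted to Khalida's branch passes to Khalida's issue by representation.
Ibtisam is the sole taker at this level and receives the full 1/2.
Ghada predeceased; the 1/2 allotted to Ghada's branch passes to Ghada's issue by representation.
The 1/2 is divided into 3 equal shares of 1/6 among Samir, Fahad, Maysoon.
Samir is living and takes 1/6.
Fahad is living and takes 1/6.
Maysoon is living and takes 1/6.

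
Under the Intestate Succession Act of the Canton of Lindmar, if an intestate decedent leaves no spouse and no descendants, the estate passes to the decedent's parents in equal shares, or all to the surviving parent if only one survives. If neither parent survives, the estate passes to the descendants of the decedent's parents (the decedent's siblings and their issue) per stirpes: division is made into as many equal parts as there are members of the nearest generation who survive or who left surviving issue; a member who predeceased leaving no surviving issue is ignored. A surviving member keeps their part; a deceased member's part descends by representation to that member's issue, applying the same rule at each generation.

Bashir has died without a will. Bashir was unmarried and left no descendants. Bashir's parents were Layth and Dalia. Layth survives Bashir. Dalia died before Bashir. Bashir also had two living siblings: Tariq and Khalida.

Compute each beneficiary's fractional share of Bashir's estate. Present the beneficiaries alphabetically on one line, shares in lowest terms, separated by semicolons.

Only one parent, Layth, survives, so Layth takes the entire estate. The siblings take nothing because a surviving parent has priority.

Layth 1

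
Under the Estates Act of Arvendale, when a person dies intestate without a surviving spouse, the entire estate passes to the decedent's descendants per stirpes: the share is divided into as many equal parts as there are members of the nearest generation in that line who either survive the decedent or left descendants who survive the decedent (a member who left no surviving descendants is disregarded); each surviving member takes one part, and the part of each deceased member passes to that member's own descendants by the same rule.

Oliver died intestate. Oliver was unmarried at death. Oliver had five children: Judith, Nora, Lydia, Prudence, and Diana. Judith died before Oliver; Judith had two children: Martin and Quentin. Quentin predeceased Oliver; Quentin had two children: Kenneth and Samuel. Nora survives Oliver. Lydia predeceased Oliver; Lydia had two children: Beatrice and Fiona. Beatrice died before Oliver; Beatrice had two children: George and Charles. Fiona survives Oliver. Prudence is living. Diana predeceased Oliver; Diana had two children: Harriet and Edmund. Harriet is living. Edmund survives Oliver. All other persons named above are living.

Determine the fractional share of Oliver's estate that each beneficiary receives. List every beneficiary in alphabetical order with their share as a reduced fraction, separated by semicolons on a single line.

There is no surviving spouse, so the entire estate passes to Oliver's descendants per stirpes.
The estate is divided into 5 equal shares of 1/5 among Judith, Nora, Lydia, Prudence, Diana.
Judith predeceased; the 1/5 allotted to Judith's branch passes to Judith's issue by representation.
The 1/5 is divided into 2 equal shares of 1/10 among Martin, Quentin.
Martin is living and takes 1/10.
Quentin predeceased; the 1/10 allotted to Quentin's branch passes to Quentin's issue by representation.
The 1/10 is divided into 2 equal shares of 1/20 among Kenneth, Samuel.
Kenneth is living and takes 1/20.
Samuel is living and takes 1/20.
Nora is living and takes 1/5.
Lydia predeceased; the 1/5 allotted to Lydia's branch passes to Lydia's issue by representation.
The 1/5 is divided into 2 equal shares of 1/10 among Beatrice, Fiona.
Beatrice predeceased; the 1/10 allotted to Beatrice's branch passes to Beatrice's issue by representation.
The 1/10 is divided into 2 equal shares of 1/20 among George, Charles.
George is living and takes 1/20.
Charles is living and takes 1/20.
Fiona is living and takes 1/10.
Prudence is living and takes 1/5.
Diana predeceased; the 1/5 allotted to Diana's branch passes to Diana's issue by representation.
The 1/5 is divided into 2 equal shares of 1/10 among Harriet, Edmund.
Harriet is living and takes 1/10.
Edmund is living and takes 1/10.

Charles 1/20; Edmund 1/10; Fiona 1/10; George 1/20; Harriet 1/10; Kenneth 1/20; Martin 1/10; Nora 1/5; Prudence 1/5; Samuel 1/20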